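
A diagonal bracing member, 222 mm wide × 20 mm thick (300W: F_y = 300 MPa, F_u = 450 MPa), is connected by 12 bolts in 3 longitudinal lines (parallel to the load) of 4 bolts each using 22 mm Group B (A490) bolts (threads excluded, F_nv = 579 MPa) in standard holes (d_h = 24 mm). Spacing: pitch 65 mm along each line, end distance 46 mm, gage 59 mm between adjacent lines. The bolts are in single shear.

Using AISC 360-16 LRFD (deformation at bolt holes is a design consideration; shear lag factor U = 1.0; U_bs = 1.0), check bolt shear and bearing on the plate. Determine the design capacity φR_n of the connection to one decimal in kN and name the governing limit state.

1980.9 kN (bolt shear governs)

Bolt shear: A_b = π(22)²/4 = 380.13 mm². φR_n = 0.75 × 579 × 380.13 × 12 × 1 = 1980.9 kN.
Bearing (20 mm plate, F_u = 450 MPa): end bolts L_c = 46 − 24/2 = 34, R_n = min(1.2×34×20×450, 2.4×22×20×450) = 367.2 kN/bolt; interior L_c = 65 − 24 = 41, R_n = 442.8 kN/bolt. φR_n = 0.75 × (3×367.2 + 9×442.8) = 3815.1 kN.
Governing: min(1980.9, 3815.1) = 1980.9 kN → bolt shear.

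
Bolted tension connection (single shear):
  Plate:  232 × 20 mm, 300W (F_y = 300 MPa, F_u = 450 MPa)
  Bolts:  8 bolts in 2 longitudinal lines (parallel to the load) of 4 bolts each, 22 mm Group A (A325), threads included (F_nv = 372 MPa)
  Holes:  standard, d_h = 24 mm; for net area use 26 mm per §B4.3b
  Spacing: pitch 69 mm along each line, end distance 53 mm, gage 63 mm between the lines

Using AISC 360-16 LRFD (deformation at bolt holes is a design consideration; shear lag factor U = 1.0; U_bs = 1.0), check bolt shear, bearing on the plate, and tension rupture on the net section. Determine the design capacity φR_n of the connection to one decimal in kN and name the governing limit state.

848.5 kN (bolt shear governs)

Bolt shear: A_b = π(22)²/4 = 380.13 mm². φR_n = 0.75 × 372 × 380.13 × 8 × 1 = 848.5 kN.
Bearing (20 mm plate, F_u = 450 MPa): end bolts L_c = 53 − 24/2 = 41, R_n = min(1.2×41×20×450, 2.4×22×20×450) = 442.8 kN/bolt; interior L_c = 69 − 24 = 45, R_n = 475.2 kN/bolt. φR_n = 0.75 × (2×442.8 + 6×475.2) = 2802.6 kN.
Tension rupture (net): A_n = (232 − 2×26)×20 = 3600 mm² (U = 1.0, A_e = A_n). φR_n = 0.75 × 450 × 3600 = 1215.0 kN.
Governing: min(848.5, 2802.6, 1215.0) = 848.5 kN → bolt shear.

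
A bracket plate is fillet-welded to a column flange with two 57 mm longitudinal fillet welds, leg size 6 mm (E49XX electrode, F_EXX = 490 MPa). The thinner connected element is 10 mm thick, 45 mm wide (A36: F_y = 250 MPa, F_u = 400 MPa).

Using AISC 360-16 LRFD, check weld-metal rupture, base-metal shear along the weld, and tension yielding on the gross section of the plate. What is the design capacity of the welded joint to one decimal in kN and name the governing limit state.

101.3 kN (gross-section yield governs)

Weld metal: throat = 0.707×6 = 4.242 mm, L = 2×57 = 114 mm. φR_n = 0.75 × 0.6 × 490 × 4.242 × 114 = 106.6 kN.
Base metal shear (10 mm plate): yield φR_n = 1.0×0.6×250×10×114 = 171.0 kN; rupture φR_n = 0.75×0.6×400×10×114 = 205.2 kN; take 171.0 kN (yield).
Tension yield (gross): A_g = 45×10 = 450 mm². φR_n = 0.90 × 250 × 450 = 101.3 kN.
Governing: min(106.6, 171.0, 101.3) = 101.3 kN → gross-section yield.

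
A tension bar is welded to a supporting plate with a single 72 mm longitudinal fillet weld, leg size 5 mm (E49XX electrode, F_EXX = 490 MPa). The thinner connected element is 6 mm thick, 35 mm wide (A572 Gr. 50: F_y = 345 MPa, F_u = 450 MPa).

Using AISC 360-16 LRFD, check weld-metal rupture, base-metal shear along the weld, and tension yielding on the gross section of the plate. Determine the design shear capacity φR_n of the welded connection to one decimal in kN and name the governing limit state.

56.1 kN (weld metal governs)

Weld metal: throat = 0.707×5 = 3.535 mm, L = 72 mm. φR_n = 0.75 × 0.6 × 490 × 3.535 × 72 = 56.1 kN.
Base metal shear (6 mm plate): yield φR_n = 1.0×0.6×345×6×72 = 89.4 kN; rupture φR_n = 0.75×0.6×450×6×72 = 87.5 kN; take 87.5 kN (rupture).
Tension yield (gross): A_g = 35×6 = 210 mm². φR_n = 0.90 × 345 × 210 = 65.2 kN.
Governing: min(56.1, 87.5, 65.2) = 56.1 kN → weld metal.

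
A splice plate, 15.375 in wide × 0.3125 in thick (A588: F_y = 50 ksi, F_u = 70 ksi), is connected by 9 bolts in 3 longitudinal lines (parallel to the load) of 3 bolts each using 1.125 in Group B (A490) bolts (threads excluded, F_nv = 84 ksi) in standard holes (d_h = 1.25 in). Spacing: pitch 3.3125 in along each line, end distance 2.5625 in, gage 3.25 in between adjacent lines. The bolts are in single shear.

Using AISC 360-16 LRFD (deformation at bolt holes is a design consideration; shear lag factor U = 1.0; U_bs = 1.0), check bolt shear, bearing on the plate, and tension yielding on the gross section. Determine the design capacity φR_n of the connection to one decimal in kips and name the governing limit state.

216.2 kips (gross-section yield governs)

Bolt shear: A_b = π(1.125)²/4 = 0.99402 in². φR_n = 0.75 × 84 × 0.99402 × 9 × 1 = 563.6 kips.
Bearing (0.3125 in plate, F_u = 70 ksi): end bolts L_c = 2.5625 − 1.25/2 = 1.9375, R_n = min(1.2×1.9375×0.3125×70, 2.4×1.125×0.3125×70) = 50.859 kips/bolt; interior L_c = 3.3125 − 1.25 = 2.0625, R_n = 54.141 kips/bolt. φR_n = 0.75 × (3×50.859 + 6×54.141) = 358.1 kips.
Tension yield (gross): A_g = 15.375×0.3125 = 4.8047 in². φR_n = 0.90 × 50 × 4.8047 = 216.2 kips.
Governing: min(563.6, 358.1, 216.2) = 216.2 kips → gross-section yield.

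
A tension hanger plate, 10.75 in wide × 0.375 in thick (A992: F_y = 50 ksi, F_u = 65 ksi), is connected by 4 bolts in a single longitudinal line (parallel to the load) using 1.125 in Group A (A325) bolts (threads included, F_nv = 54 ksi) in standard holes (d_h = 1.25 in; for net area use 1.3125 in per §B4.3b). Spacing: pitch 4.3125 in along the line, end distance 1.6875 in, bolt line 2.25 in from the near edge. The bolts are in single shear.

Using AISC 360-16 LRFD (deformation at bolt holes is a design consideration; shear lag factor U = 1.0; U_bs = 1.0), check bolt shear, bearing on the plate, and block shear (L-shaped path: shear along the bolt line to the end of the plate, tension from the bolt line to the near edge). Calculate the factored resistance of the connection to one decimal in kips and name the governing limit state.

139.2 kips (block shear governs)

Bolt shear: A_b = π(1.125)²/4 = 0.99402 in². φR_n = 0.75 × 54 × 0.99402 × 4 × 1 = 161.0 kips.
Bearing (0.375 in plate, F_u = 65 ksi): end bolts L_c = 1.6875 − 1.25/2 = 1.0625, R_n = min(1.2×1.0625×0.375×65, 2.4×1.125×0.375×65) = 31.078 kips/bolt; interior L_c = 4.3125 − 1.25 = 3.0625, R_n = 65.813 kips/bolt. φR_n = 0.75 × (1×31.078 + 3×65.813) = 171.4 kips.
Block shear: shear path 1×[1.6875+3×4.3125] = 1×14.625 in, A_gv = 5.4844, A_nv = 1×(14.625 − 3.5×1.3125)×0.375 = 3.7617 in²; tension to near edge: (2.25 − 0.5×1.3125)×0.375 = 0.59766 in². R_n = min(0.6×65×3.7617, 0.6×50×5.4844) + 1.0×65×0.59766 = min(146.71, 164.53) + 38.848 = 185.56 kips. φR_n = 0.75 × 185.56 = 139.2 kips.
Governing: min(161.0, 171.4, 139.2) = 139.2 kips → block shear.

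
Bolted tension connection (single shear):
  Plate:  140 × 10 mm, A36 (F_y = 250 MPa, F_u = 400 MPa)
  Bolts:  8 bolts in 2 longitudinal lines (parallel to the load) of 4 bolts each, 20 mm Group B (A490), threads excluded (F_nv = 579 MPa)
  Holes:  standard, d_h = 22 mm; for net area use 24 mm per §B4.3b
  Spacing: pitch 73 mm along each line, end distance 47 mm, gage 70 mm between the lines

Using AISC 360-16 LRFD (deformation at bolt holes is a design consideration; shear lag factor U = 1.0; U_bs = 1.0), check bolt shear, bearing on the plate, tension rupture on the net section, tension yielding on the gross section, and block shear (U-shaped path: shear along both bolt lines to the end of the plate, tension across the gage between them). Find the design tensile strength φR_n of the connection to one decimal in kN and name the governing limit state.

Bolt shear: A_b = π(20)²/4 = 314.16 mm². φR_n = 0.75 × 579 × 314.16 × 8 × 1 = 1091.4 kN.
Bearing (10 mm plate, F_u = 400 MPa): end bolts L_c = 47 − 22/2 = 36, R_n = min(1.2×36×10×400, 2.4×20×10×400) = 172.8 kN/bolt; interior L_c = 73 − 22 = 51, R_n = 192 kN/bolt. φR_n = 0.75 × (2×172.8 + 6×192) = 1123.2 kN.
Tension rupture (net): A_n = (140 − 2×24)×10 = 920 mm² (U = 1.0, A_e = A_n). φR_n = 0.75 × 400 × 920 = 276.0 kN.
Tension yield (gross): A_g = 140×10 = 1400 mm². φR_n = 0.90 × 250 × 1400 = 315.0 kN.
Block shear: shear path 2×[47+3×73] = 2×266 mm, A_gv = 5320, A_nv = 2×(266 − 3.5×24)×10 = 3640 mm²; tension across gage: (70 − 1×24)×10 = 460 mm². R_n = min(0.6×400×3640, 0.6×250×5320) + 1.0×400×460 = min(873.6, 798) + 184 = 982 kN. φR_n = 0.75 × 982 = 736.5 kN.
Governing: min(1091.4, 1123.2, 276.0, 315.0, 736.5) = 276.0 kN → net-section rupture.

276.0 kN (net-section rupture governs)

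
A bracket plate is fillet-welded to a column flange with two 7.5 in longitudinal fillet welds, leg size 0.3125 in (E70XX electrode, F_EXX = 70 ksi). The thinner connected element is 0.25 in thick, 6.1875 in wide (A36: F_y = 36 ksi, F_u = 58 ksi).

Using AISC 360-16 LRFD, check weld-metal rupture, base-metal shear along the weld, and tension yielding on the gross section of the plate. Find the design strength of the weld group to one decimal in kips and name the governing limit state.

50.1 kips (gross-section yield governs)

Weld metal: throat = 0.707×0.3125 = 0.22094 in, L = 2×7.5 = 15 in. φR_n = 0.75 × 0.6 × 70 × 0.22094 × 15 = 104.4 kips.
Base metal shear (0.25 in plate): yield φR_n = 1.0×0.6×36×0.25×15 = 81.0 kips; rupture φR_n = 0.75×0.6×58×0.25×15 = 97.9 kips; take 81.0 kips (yield).
Tension yield (gross): A_g = 6.1875×0.25 = 1.5469 in². φR_n = 0.90 × 36 × 1.5469 = 50.1 kips.
Governing: min(104.4, 81.0, 50.1) = 50.1 kips → gross-section yield.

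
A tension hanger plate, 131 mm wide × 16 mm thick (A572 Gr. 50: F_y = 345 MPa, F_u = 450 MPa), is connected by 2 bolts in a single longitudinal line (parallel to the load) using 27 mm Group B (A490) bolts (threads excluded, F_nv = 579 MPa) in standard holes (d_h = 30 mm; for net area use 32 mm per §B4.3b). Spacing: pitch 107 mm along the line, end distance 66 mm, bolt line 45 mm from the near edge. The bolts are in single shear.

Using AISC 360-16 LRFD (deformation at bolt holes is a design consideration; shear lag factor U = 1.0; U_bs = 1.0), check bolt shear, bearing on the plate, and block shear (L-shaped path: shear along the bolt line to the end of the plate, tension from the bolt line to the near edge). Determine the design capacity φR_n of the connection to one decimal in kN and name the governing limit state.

Bolt shear: A_b = π(27)²/4 = 572.56 mm². φR_n = 0.75 × 579 × 572.56 × 2 × 1 = 497.3 kN.
Bearing (16 mm plate, F_u = 450 MPa): end bolts L_c = 66 − 30/2 = 51, R_n = min(1.2×51×16×450, 2.4×27×16×450) = 440.64 kN/bolt; interior L_c = 107 − 30 = 77, R_n = 466.56 kN/bolt. φR_n = 0.75 × (1×440.64 + 1×466.56) = 680.4 kN.
Block shear: shear path 1×[66+1×107] = 1×173 mm, A_gv = 2768, A_nv = 1×(173 − 1.5×32)×16 = 2000 mm²; tension to near edge: (45 − 0.5×32)×16 = 464 mm². R_n = min(0.6×450×2000, 0.6×345×2768) + 1.0×450×464 = min(540, 572.98) + 208.8 = 748.8 kN. φR_n = 0.75 × 748.8 = 561.6 kN.
Governing: min(497.3, 680.4, 561.6) = 497.3 kN → bolt shear.

497.3 kN (bolt shear governs)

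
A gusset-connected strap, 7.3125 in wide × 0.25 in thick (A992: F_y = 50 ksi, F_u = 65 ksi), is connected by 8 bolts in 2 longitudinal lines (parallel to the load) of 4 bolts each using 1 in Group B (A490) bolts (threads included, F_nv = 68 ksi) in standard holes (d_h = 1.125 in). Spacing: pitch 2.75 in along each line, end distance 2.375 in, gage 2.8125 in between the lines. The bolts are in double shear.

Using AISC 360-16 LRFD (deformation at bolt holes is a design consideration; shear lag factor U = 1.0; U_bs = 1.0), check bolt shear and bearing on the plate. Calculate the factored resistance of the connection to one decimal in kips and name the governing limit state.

Bolt shear: A_b = π(1)²/4 = 0.7854 in². φR_n = 0.75 × 68 × 0.7854 × 8 × 2 = 640.9 kips.
Bearing (0.25 in plate, F_u = 65 ksi): end bolts L_c = 2.375 − 1.125/2 = 1.8125, R_n = min(1.2×1.8125×0.25×65, 2.4×1×0.25×65) = 35.344 kips/bolt; interior L_c = 2.75 − 1.125 = 1.625, R_n = 31.688 kips/bolt. φR_n = 0.75 × (2×35.344 + 6×31.688) = 195.6 kips.
Governing: min(640.9, 195.6) = 195.6 kips → bearing.

195.6 kips (bearing governs)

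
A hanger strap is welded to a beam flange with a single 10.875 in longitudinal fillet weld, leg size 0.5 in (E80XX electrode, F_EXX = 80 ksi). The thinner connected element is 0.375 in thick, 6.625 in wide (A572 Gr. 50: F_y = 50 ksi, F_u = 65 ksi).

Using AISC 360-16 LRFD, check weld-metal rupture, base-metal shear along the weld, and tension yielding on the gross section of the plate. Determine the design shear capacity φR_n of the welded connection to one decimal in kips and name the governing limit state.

111.8 kips (gross-section yield governs)

Weld metal: throat = 0.707×0.5 = 0.3535 in, L = 10.875 in. φR_n = 0.75 × 0.6 × 80 × 0.3535 × 10.875 = 138.4 kips.
Base metal shear (0.375 in plate): yield φR_n = 1.0×0.6×50×0.375×10.875 = 122.3 kips; rupture φR_n = 0.75×0.6×65×0.375×10.875 = 119.3 kips; take 119.3 kips (rupture).
Tension yield (gross): A_g = 6.625×0.375 = 2.4844 in². φR_n = 0.90 × 50 × 2.4844 = 111.8 kips.
Governing: min(138.4, 119.3, 111.8) = 111.8 kips → gross-section yield.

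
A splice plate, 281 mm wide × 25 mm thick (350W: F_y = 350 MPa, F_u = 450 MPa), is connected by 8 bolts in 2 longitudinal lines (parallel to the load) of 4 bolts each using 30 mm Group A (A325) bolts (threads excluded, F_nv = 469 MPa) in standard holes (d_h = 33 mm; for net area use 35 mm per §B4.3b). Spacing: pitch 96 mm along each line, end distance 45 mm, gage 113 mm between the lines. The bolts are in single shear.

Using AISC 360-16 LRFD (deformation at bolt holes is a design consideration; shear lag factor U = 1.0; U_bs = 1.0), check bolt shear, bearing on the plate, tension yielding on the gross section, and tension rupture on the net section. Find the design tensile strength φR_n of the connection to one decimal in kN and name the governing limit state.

1780.3 kN (net-section rupture governs)

Bolt shear: A_b = π(30)²/4 = 706.86 mm². φR_n = 0.75 × 469 × 706.86 × 8 × 1 = 1989.1 kN.
Bearing (25 mm plate, F_u = 450 MPa): end bolts L_c = 45 − 33/2 = 28.5, R_n = min(1.2×28.5×25×450, 2.4×30×25×450) = 384.75 kN/bolt; interior L_c = 96 − 33 = 63, R_n = 810 kN/bolt. φR_n = 0.75 × (2×384.75 + 6×810) = 4222.1 kN.
Tension yield (gross): A_g = 281×25 = 7025 mm². φR_n = 0.90 × 350 × 7025 = 2212.9 kN.
Tension rupture (net): A_n = (281 − 2×35)×25 = 5275 mm² (U = 1.0, A_e = A_n). φR_n = 0.75 × 450 × 5275 = 1780.3 kN.
Governing: min(1989.1, 4222.1, 2212.9, 1780.3) = 1780.3 kN → net-section rupture.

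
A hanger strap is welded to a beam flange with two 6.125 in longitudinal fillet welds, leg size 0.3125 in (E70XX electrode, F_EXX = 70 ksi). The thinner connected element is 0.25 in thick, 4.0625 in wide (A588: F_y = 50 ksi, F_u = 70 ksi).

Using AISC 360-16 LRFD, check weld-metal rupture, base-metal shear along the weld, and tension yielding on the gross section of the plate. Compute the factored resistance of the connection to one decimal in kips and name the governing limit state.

Weld metal: throat = 0.707×0.3125 = 0.22094 in, L = 2×6.125 = 12.25 in. φR_n = 0.75 × 0.6 × 70 × 0.22094 × 12.25 = 85.3 kips.
Base metal shear (0.25 in plate): yield φR_n = 1.0×0.6×50×0.25×12.25 = 91.9 kips; rupture φR_n = 0.75×0.6×70×0.25×12.25 = 96.5 kips; take 91.9 kips (yield).
Tension yield (gross): A_g = 4.0625×0.25 = 1.0156 in². φR_n = 0.90 × 50 × 1.0156 = 45.7 kips.
Governing: min(85.3, 91.9, 45.7) = 45.7 kips → gross-section yield.

45.7 kips (gross-section yield governs)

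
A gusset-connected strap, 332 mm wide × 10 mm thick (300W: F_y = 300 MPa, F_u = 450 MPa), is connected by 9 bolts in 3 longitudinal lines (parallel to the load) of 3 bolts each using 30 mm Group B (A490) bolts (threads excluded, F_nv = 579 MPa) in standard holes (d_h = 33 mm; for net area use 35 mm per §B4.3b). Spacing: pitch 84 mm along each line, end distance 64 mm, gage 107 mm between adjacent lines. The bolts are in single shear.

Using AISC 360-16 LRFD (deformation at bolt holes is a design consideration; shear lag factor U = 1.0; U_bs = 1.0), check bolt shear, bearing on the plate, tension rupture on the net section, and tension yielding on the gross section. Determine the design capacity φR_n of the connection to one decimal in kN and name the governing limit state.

Bolt shear: A_b = π(30)²/4 = 706.86 mm². φR_n = 0.75 × 579 × 706.86 × 9 × 1 = 2762.6 kN.
Bearing (10 mm plate, F_u = 450 MPa): end bolts L_c = 64 − 33/2 = 47.5, R_n = min(1.2×47.5×10×450, 2.4×30×10×450) = 256.5 kN/bolt; interior L_c = 84 − 33 = 51, R_n = 275.4 kN/bolt. φR_n = 0.75 × (3×256.5 + 6×275.4) = 1816.4 kN.
Tension rupture (net): A_n = (332 − 3×35)×10 = 2270 mm² (U = 1.0, A_e = A_n). φR_n = 0.75 × 450 × 2270 = 766.1 kN.
Tension yield (gross): A_g = 332×10 = 3320 mm². φR_n = 0.90 × 300 × 3320 = 896.4 kN.
Governing: min(2762.6, 1816.4, 766.1, 896.4) = 766.1 kN → net-section rupture.

766.1 kN (net-section rupture governs)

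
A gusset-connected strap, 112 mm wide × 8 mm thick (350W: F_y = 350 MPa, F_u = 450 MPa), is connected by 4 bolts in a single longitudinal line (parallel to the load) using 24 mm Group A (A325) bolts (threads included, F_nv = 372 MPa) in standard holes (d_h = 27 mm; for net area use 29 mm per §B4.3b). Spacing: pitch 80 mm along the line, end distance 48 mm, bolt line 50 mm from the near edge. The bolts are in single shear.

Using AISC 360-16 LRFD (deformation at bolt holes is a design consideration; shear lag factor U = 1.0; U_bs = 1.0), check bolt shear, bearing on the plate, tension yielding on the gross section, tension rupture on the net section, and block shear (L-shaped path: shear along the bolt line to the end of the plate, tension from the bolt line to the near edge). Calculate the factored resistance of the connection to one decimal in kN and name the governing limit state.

Bolt shear: A_b = π(24)²/4 = 452.39 mm². φR_n = 0.75 × 372 × 452.39 × 4 × 1 = 504.9 kN.
Bearing (8 mm plate, F_u = 450 MPa): end bolts L_c = 48 − 27/2 = 34.5, R_n = min(1.2×34.5×8×450, 2.4×24×8×450) = 149.04 kN/bolt; interior L_c = 80 − 27 = 53, R_n = 207.36 kN/bolt. φR_n = 0.75 × (1×149.04 + 3×207.36) = 578.3 kN.
Tension yield (gross): A_g = 112×8 = 896 mm². φR_n = 0.90 × 350 × 896 = 282.2 kN.
Tension rupture (net): A_n = (112 − 1×29)×8 = 664 mm² (U = 1.0, A_e = A_n). φR_n = 0.75 × 450 × 664 = 224.1 kN.
Block shear: shear path 1×[48+3×80] = 1×288 mm, A_gv = 2304, A_nv = 1×(288 − 3.5×29)×8 = 1492 mm²; tension to near edge: (50 − 0.5×29)×8 = 284 mm². R_n = min(0.6×450×1492, 0.6×350×2304) + 1.0×450×284 = min(402.84, 483.84) + 127.8 = 530.64 kN. φR_n = 0.75 × 530.64 = 398.0 kN.
Governing: min(504.9, 578.3, 282.2, 224.1, 398.0) = 224.1 kN → net-section rupture.

224.1 kN (net-section rupture governs)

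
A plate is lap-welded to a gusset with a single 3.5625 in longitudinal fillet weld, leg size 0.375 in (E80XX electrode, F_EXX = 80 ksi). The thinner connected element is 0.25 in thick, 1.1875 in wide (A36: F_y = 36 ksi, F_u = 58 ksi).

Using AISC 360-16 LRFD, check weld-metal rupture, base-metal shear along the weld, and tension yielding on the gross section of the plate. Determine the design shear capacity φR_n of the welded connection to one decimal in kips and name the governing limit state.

Weld metal: throat = 0.707×0.375 = 0.26513 in, L = 3.5625 in. φR_n = 0.75 × 0.6 × 80 × 0.26513 × 3.5625 = 34.0 kips.
Base metal shear (0.25 in plate): yield φR_n = 1.0×0.6×36×0.25×3.5625 = 19.2 kips; rupture φR_n = 0.75×0.6×58×0.25×3.5625 = 23.2 kips; take 19.2 kips (yield).
Tension yield (gross): A_g = 1.1875×0.25 = 0.29688 in². φR_n = 0.90 × 36 × 0.29688 = 9.6 kips.
Governing: min(34.0, 19.2, 9.6) = 9.6 kips → gross-section yield.

9.6 kips (gross-section yield governs)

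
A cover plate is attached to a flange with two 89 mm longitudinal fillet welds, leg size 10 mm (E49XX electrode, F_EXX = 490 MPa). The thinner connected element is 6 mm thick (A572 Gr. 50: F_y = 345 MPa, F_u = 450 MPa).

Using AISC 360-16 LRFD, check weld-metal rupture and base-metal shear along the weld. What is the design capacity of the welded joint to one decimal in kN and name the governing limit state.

216.3 kN (base-metal shear governs)

Weld metal: throat = 0.707×10 = 7.07 mm, L = 2×89 = 178 mm. φR_n = 0.75 × 0.6 × 490 × 7.07 × 178 = 277.5 kN.
Base metal shear (6 mm plate): yield φR_n = 1.0×0.6×345×6×178 = 221.1 kN; rupture φR_n = 0.75×0.6×450×6×178 = 216.3 kN; take 216.3 kN (rupture).
Governing: min(277.5, 216.3) = 216.3 kN → base-metal shear.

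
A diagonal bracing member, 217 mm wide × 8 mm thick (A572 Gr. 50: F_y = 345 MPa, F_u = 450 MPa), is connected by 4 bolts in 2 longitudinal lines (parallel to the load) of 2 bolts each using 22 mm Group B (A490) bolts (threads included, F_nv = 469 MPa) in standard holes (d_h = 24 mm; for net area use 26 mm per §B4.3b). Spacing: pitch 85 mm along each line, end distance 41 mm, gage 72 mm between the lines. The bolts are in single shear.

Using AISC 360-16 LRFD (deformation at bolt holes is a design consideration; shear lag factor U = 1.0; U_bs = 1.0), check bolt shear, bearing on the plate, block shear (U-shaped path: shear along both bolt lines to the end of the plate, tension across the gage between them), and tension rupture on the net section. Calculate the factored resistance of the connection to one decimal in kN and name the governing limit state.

406.1 kN (block shear governs)

Bolt shear: A_b = π(22)²/4 = 380.13 mm². φR_n = 0.75 × 469 × 380.13 × 4 × 1 = 534.8 kN.
Bearing (8 mm plate, F_u = 450 MPa): end bolts L_c = 41 − 24/2 = 29, R_n = min(1.2×29×8×450, 2.4×22×8×450) = 125.28 kN/bolt; interior L_c = 85 − 24 = 61, R_n = 190.08 kN/bolt. φR_n = 0.75 × (2×125.28 + 2×190.08) = 473.0 kN.
Block shear: shear path 2×[41+1×85] = 2×126 mm, A_gv = 2016, A_nv = 2×(126 − 1.5×26)×8 = 1392 mm²; tension across gage: (72 − 1×26)×8 = 368 mm². R_n = min(0.6×450×1392, 0.6×345×2016) + 1.0×450×368 = min(375.84, 417.31) + 165.6 = 541.44 kN. φR_n = 0.75 × 541.44 = 406.1 kN.
Tension rupture (net): A_n = (217 − 2×26)×8 = 1320 mm² (U = 1.0, A_e = A_n). φR_n = 0.75 × 450 × 1320 = 445.5 kN.
Governing: min(534.8, 473.0, 406.1, 445.5) = 406.1 kN → block shear.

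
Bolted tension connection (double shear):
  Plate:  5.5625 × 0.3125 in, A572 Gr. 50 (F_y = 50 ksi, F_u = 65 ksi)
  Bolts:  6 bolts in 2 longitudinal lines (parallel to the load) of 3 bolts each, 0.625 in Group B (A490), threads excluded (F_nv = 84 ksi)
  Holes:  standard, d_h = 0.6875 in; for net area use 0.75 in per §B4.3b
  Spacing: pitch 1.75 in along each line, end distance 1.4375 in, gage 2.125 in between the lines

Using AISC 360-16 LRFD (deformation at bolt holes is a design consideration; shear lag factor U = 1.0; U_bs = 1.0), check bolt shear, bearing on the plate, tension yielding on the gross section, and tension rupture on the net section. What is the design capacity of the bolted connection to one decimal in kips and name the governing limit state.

Bolt shear: A_b = π(0.625)²/4 = 0.3068 in². φR_n = 0.75 × 84 × 0.3068 × 6 × 2 = 231.9 kips.
Bearing (0.3125 in plate, F_u = 65 ksi): end bolts L_c = 1.4375 − 0.6875/2 = 1.09375, R_n = min(1.2×1.09375×0.3125×65, 2.4×0.625×0.3125×65) = 26.66 kips/bolt; interior L_c = 1.75 − 0.6875 = 1.0625, R_n = 25.898 kips/bolt. φR_n = 0.75 × (2×26.66 + 4×25.898) = 117.7 kips.
Tension yield (gross): A_g = 5.5625×0.3125 = 1.7383 in². φR_n = 0.90 × 50 × 1.7383 = 78.2 kips.
Tension rupture (net): A_n = (5.5625 − 2×0.75)×0.3125 = 1.2695 in² (U = 1.0, A_e = A_n). φR_n = 0.75 × 65 × 1.2695 = 61.9 kips.
Governing: min(231.9, 117.7, 78.2, 61.9) = 61.9 kips → net-section rupture.

61.9 kips (net-section rupture governs)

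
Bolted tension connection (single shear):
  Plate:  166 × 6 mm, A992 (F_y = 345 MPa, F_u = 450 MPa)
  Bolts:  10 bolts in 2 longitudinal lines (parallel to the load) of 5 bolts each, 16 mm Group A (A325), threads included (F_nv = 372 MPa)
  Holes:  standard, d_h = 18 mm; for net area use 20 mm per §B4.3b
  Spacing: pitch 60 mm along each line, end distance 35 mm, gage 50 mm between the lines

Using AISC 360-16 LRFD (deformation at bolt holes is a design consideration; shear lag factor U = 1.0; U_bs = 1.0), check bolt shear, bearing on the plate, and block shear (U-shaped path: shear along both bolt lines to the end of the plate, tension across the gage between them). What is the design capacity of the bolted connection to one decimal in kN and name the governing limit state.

Bolt shear: A_b = π(16)²/4 = 201.06 mm². φR_n = 0.75 × 372 × 201.06 × 10 × 1 = 561.0 kN.
Bearing (6 mm plate, F_u = 450 MPa): end bolts L_c = 35 − 18/2 = 26, R_n = min(1.2×26×6×450, 2.4×16×6×450) = 84.24 kN/bolt; interior L_c = 60 − 18 = 42, R_n = 103.68 kN/bolt. φR_n = 0.75 × (2×84.24 + 8×103.68) = 748.4 kN.
Block shear: shear path 2×[35+4×60] = 2×275 mm, A_gv = 3300, A_nv = 2×(275 − 4.5×20)×6 = 2220 mm²; tension across gage: (50 − 1×20)×6 = 180 mm². R_n = min(0.6×450×2220, 0.6×345×3300) + 1.0×450×180 = min(599.4, 683.1) + 81 = 680.4 kN. φR_n = 0.75 × 680.4 = 510.3 kN.
Governing: min(561.0, 748.4, 510.3) = 510.3 kN → block shear.

510.3 kN (block shear governs)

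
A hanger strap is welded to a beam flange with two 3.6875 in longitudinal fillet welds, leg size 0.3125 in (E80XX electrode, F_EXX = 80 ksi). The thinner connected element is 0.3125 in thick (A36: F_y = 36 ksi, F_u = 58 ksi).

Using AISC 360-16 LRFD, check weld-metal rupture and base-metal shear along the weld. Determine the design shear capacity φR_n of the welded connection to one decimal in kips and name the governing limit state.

Weld metal: throat = 0.707×0.3125 = 0.22094 in, L = 2×3.6875 = 7.375 in. φR_n = 0.75 × 0.6 × 80 × 0.22094 × 7.375 = 58.7 kips.
Base metal shear (0.3125 in plate): yield φR_n = 1.0×0.6×36×0.3125×7.375 = 49.8 kips; rupture φR_n = 0.75×0.6×58×0.3125×7.375 = 60.2 kips; take 49.8 kips (yield).
Governing: min(58.7, 49.8) = 49.8 kips → base-metal shear.

49.8 kips (base-metal shear governs)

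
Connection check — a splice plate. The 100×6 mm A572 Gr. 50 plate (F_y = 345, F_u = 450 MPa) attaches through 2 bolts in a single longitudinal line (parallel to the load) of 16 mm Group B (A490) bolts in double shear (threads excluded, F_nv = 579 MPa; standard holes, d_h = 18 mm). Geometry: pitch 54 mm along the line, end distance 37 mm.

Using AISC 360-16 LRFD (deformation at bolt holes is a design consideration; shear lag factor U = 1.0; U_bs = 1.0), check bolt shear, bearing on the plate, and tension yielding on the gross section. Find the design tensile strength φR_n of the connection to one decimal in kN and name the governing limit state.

145.8 kN (bearing governs)

Bolt shear: A_b = π(16)²/4 = 201.06 mm². φR_n = 0.75 × 579 × 201.06 × 2 × 2 = 349.2 kN.
Bearing (6 mm plate, F_u = 450 MPa): end bolts L_c = 37 − 18/2 = 28, R_n = min(1.2×28×6×450, 2.4×16×6×450) = 90.72 kN/bolt; interior L_c = 54 − 18 = 36, R_n = 103.68 kN/bolt. φR_n = 0.75 × (1×90.72 + 1×103.68) = 145.8 kN.
Tension yield (gross): A_g = 100×6 = 600 mm². φR_n = 0.90 × 345 × 600 = 186.3 kN.
Governing: min(349.2, 145.8, 186.3) = 145.8 kN → bearing.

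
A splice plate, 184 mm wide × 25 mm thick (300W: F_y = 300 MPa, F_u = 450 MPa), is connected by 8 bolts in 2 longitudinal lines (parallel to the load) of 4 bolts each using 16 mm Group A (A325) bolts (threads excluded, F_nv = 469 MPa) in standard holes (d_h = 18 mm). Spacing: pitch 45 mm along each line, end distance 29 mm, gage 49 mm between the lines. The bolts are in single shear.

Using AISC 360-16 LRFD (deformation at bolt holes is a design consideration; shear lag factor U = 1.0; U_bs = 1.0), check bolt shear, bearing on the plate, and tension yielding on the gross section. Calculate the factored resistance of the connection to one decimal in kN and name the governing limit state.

Bolt shear: A_b = π(16)²/4 = 201.06 mm². φR_n = 0.75 × 469 × 201.06 × 8 × 1 = 565.8 kN.
Bearing (25 mm plate, F_u = 450 MPa): end bolts L_c = 29 − 18/2 = 20, R_n = min(1.2×20×25×450, 2.4×16×25×450) = 270 kN/bolt; interior L_c = 45 − 18 = 27, R_n = 364.5 kN/bolt. φR_n = 0.75 × (2×270 + 6×364.5) = 2045.3 kN.
Tension yield (gross): A_g = 184×25 = 4600 mm². φR_n = 0.90 × 300 × 4600 = 1242.0 kN.
Governing: min(565.8, 2045.3, 1242.0) = 565.8 kN → bolt shear.

565.8 kN (bolt shear governs)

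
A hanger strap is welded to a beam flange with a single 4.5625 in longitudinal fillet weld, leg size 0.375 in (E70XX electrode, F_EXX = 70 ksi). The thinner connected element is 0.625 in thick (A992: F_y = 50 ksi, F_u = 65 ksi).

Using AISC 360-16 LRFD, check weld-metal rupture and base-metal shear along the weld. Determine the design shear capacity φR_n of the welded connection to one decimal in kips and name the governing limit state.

38.1 kips (weld metal governs)

Weld metal: throat = 0.707×0.375 = 0.26513 in, L = 4.5625 in. φR_n = 0.75 × 0.6 × 70 × 0.26513 × 4.5625 = 38.1 kips.
Base metal shear (0.625 in plate): yield φR_n = 1.0×0.6×50×0.625×4.5625 = 85.5 kips; rupture φR_n = 0.75×0.6×65×0.625×4.5625 = 83.4 kips; take 83.4 kips (rupture).
Governing: min(38.1, 83.4) = 38.1 kips → weld metal.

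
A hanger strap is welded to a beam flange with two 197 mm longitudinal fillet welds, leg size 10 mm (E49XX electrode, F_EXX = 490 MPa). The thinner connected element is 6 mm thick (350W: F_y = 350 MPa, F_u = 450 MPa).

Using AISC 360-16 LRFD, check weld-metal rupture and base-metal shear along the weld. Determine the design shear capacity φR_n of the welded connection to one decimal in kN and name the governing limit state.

Weld metal: throat = 0.707×10 = 7.07 mm, L = 2×197 = 394 mm. φR_n = 0.75 × 0.6 × 490 × 7.07 × 394 = 614.2 kN.
Base metal shear (6 mm plate): yield φR_n = 1.0×0.6×350×6×394 = 496.4 kN; rupture φR_n = 0.75×0.6×450×6×394 = 478.7 kN; take 478.7 kN (rupture).
Governing: min(614.2, 478.7) = 478.7 kN → base-metal shear.

478.7 kN (base-metal shear governs)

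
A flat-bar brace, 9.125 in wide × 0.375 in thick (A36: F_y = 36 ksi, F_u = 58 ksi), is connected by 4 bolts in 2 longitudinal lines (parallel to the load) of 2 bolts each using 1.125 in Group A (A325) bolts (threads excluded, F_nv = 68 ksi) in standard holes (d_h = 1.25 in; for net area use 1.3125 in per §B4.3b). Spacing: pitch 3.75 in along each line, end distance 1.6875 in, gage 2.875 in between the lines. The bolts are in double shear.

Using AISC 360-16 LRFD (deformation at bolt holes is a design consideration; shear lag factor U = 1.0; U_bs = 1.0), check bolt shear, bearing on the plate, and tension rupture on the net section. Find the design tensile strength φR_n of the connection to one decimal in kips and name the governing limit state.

Bolt shear: A_b = π(1.125)²/4 = 0.99402 in². φR_n = 0.75 × 68 × 0.99402 × 4 × 2 = 405.6 kips.
Bearing (0.375 in plate, F_u = 58 ksi): end bolts L_c = 1.6875 − 1.25/2 = 1.0625, R_n = min(1.2×1.0625×0.375×58, 2.4×1.125×0.375×58) = 27.731 kips/bolt; interior L_c = 3.75 − 1.25 = 2.5, R_n = 58.725 kips/bolt. φR_n = 0.75 × (2×27.731 + 2×58.725) = 129.7 kips.
Tension rupture (net): A_n = (9.125 − 2×1.3125)×0.375 = 2.4375 in² (U = 1.0, A_e = A_n). φR_n = 0.75 × 58 × 2.4375 = 106.0 kips.
Governing: min(405.6, 129.7, 106.0) = 106.0 kips → net-section rupture.

106.0 kips (net-section rupture governs)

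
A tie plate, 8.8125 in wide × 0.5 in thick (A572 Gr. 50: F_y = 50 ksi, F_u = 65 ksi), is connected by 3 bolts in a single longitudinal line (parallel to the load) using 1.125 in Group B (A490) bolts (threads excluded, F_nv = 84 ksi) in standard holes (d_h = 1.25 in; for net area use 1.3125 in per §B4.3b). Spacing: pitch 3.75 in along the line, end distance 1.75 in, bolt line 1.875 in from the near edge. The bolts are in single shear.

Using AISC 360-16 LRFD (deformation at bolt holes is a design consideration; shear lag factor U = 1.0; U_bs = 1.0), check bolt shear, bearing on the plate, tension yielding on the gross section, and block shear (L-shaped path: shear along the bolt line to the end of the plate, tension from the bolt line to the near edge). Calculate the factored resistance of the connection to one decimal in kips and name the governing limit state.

Bolt shear: A_b = π(1.125)²/4 = 0.99402 in². φR_n = 0.75 × 84 × 0.99402 × 3 × 1 = 187.9 kips.
Bearing (0.5 in plate, F_u = 65 ksi): end bolts L_c = 1.75 − 1.25/2 = 1.125, R_n = min(1.2×1.125×0.5×65, 2.4×1.125×0.5×65) = 43.875 kips/bolt; interior L_c = 3.75 − 1.25 = 2.5, R_n = 87.75 kips/bolt. φR_n = 0.75 × (1×43.875 + 2×87.75) = 164.5 kips.
Tension yield (gross): A_g = 8.8125×0.5 = 4.4063 in². φR_n = 0.90 × 50 × 4.4063 = 198.3 kips.
Block shear: shear path 1×[1.75+2×3.75] = 1×9.25 in, A_gv = 4.625, A_nv = 1×(9.25 − 2.5×1.3125)×0.5 = 2.9844 in²; tension to near edge: (1.875 − 0.5×1.3125)×0.5 = 0.60938 in². R_n = min(0.6×65×2.9844, 0.6×50×4.625) + 1.0×65×0.60938 = min(116.39, 138.75) + 39.61 = 156 kips. φR_n = 0.75 × 156 = 117.0 kips.
Governing: min(187.9, 164.5, 198.3, 117.0) = 117.0 kips → block shear.

117.0 kips (block shear governs)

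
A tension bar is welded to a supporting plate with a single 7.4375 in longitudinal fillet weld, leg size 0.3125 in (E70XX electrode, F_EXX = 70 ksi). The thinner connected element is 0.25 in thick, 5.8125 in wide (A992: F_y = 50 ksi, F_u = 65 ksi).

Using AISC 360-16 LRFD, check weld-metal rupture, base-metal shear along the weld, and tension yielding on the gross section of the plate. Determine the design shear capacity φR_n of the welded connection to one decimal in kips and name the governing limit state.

Weld metal: throat = 0.707×0.3125 = 0.22094 in, L = 7.4375 in. φR_n = 0.75 × 0.6 × 70 × 0.22094 × 7.4375 = 51.8 kips.
Base metal shear (0.25 in plate): yield φR_n = 1.0×0.6×50×0.25×7.4375 = 55.8 kips; rupture φR_n = 0.75×0.6×65×0.25×7.4375 = 54.4 kips; take 54.4 kips (rupture).
Tension yield (gross): A_g = 5.8125×0.25 = 1.4531 in². φR_n = 0.90 × 50 × 1.4531 = 65.4 kips.
Governing: min(51.8, 54.4, 65.4) = 51.8 kips → weld metal.

51.8 kips (weld metal governs)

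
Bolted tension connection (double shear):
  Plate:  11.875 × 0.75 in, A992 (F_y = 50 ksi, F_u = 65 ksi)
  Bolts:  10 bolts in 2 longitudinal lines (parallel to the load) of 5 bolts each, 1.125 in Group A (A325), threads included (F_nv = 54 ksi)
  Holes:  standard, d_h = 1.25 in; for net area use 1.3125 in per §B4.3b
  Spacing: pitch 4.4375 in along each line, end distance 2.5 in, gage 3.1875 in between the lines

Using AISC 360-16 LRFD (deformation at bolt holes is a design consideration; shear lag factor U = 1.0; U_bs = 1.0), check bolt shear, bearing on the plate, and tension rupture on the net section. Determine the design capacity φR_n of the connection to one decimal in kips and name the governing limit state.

Bolt shear: A_b = π(1.125)²/4 = 0.99402 in². φR_n = 0.75 × 54 × 0.99402 × 10 × 2 = 805.2 kips.
Bearing (0.75 in plate, F_u = 65 ksi): end bolts L_c = 2.5 − 1.25/2 = 1.875, R_n = min(1.2×1.875×0.75×65, 2.4×1.125×0.75×65) = 109.69 kips/bolt; interior L_c = 4.4375 − 1.25 = 3.1875, R_n = 131.63 kips/bolt. φR_n = 0.75 × (2×109.69 + 8×131.63) = 954.3 kips.
Tension rupture (net): A_n = (11.875 − 2×1.3125)×0.75 = 6.9375 in² (U = 1.0, A_e = A_n). φR_n = 0.75 × 65 × 6.9375 = 338.2 kips.
Governing: min(805.2, 954.3, 338.2) = 338.2 kips → net-section rupture.

338.2 kips (net-section rupture governs)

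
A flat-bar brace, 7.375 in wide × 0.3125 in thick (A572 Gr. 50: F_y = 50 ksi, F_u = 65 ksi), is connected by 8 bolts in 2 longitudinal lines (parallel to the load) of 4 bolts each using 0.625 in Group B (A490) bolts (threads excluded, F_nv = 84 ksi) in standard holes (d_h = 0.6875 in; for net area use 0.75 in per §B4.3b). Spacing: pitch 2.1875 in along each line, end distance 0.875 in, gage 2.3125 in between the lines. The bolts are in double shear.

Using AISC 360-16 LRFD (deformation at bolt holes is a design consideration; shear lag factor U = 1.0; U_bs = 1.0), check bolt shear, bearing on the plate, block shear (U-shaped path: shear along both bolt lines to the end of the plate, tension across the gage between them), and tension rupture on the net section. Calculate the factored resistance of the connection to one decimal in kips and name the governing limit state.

89.5 kips (net-section rupture governs)

Bolt shear: A_b = π(0.625)²/4 = 0.3068 in². φR_n = 0.75 × 84 × 0.3068 × 8 × 2 = 309.3 kips.
Bearing (0.3125 in plate, F_u = 65 ksi): end bolts L_c = 0.875 − 0.6875/2 = 0.53125, R_n = min(1.2×0.53125×0.3125×65, 2.4×0.625×0.3125×65) = 12.949 kips/bolt; interior L_c = 2.1875 − 0.6875 = 1.5, R_n = 30.469 kips/bolt. φR_n = 0.75 × (2×12.949 + 6×30.469) = 156.5 kips.
Block shear: shear path 2×[0.875+3×2.1875] = 2×7.4375 in, A_gv = 4.6484, A_nv = 2×(7.4375 − 3.5×0.75)×0.3125 = 3.0078 in²; tension across gage: (2.3125 − 1×0.75)×0.3125 = 0.48828 in². R_n = min(0.6×65×3.0078, 0.6×50×4.6484) + 1.0×65×0.48828 = min(117.3, 139.45) + 31.738 = 149.04 kips. φR_n = 0.75 × 149.04 = 111.8 kips.
Tension rupture (net): A_n = (7.375 − 2×0.75)×0.3125 = 1.8359 in² (U = 1.0, A_e = A_n). φR_n = 0.75 × 65 × 1.8359 = 89.5 kips.
Governing: min(309.3, 156.5, 111.8, 89.5) = 89.5 kips → net-section rupture.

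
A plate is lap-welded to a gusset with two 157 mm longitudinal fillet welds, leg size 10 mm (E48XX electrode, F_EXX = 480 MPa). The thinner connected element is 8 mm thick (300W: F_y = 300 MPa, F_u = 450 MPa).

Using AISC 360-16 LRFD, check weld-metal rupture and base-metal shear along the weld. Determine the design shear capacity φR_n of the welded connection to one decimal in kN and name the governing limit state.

452.2 kN (base-metal shear governs)

Weld metal: throat = 0.707×10 = 7.07 mm, L = 2×157 = 314 mm. φR_n = 0.75 × 0.6 × 480 × 7.07 × 314 = 479.5 kN.
Base metal shear (8 mm plate): yield φR_n = 1.0×0.6×300×8×314 = 452.2 kN; rupture φR_n = 0.75×0.6×450×8×314 = 508.7 kN; take 452.2 kN (yield).
Governing: min(479.5, 452.2) = 452.2 kN → base-metal shear.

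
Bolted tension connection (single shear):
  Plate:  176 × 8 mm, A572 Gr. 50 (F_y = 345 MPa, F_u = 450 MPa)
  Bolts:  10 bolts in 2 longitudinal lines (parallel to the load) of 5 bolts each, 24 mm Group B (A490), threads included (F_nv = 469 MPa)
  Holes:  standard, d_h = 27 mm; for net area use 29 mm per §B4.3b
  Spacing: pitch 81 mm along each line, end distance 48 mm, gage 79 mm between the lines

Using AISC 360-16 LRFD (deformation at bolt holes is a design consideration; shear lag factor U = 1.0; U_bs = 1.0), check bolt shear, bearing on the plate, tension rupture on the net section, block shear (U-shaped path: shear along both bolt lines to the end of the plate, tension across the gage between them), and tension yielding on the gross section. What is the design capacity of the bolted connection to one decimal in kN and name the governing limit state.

318.6 kN (net-section rupture governs)

Bolt shear: A_b = π(24)²/4 = 452.39 mm². φR_n = 0.75 × 469 × 452.39 × 10 × 1 = 1591.3 kN.
Bearing (8 mm plate, F_u = 450 MPa): end bolts L_c = 48 − 27/2 = 34.5, R_n = min(1.2×34.5×8×450, 2.4×24×8×450) = 149.04 kN/bolt; interior L_c = 81 − 27 = 54, R_n = 207.36 kN/bolt. φR_n = 0.75 × (2×149.04 + 8×207.36) = 1467.7 kN.
Tension rupture (net): A_n = (176 − 2×29)×8 = 944 mm² (U = 1.0, A_e = A_n). φR_n = 0.75 × 450 × 944 = 318.6 kN.
Block shear: shear path 2×[48+4×81] = 2×372 mm, A_gv = 5952, A_nv = 2×(372 − 4.5×29)×8 = 3864 mm²; tension across gage: (79 − 1×29)×8 = 400 mm². R_n = min(0.6×450×3864, 0.6×345×5952) + 1.0×450×400 = min(1043.3, 1232.1) + 180 = 1223.3 kN. φR_n = 0.75 × 1223.3 = 917.5 kN.
Tension yield (gross): A_g = 176×8 = 1408 mm². φR_n = 0.90 × 345 × 1408 = 437.2 kN.
Governing: min(1591.3, 1467.7, 318.6, 917.5, 437.2) = 318.6 kN → net-section rupture.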